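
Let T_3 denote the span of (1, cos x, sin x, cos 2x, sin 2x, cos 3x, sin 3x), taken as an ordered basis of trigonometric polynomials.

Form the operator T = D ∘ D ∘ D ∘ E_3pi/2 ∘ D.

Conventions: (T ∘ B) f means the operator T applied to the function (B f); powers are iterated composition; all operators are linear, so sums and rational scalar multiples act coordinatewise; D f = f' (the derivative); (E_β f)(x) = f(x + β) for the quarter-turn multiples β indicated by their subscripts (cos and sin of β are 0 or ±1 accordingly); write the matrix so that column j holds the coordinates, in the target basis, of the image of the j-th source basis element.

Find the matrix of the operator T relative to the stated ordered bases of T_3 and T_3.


image of 1: 0
image of cos x: sin x
image of sin x: -cos x
image of cos 2x: -16cos 2x
image of sin 2x: -16sin 2x
image of cos 3x: -81sin 3x
image of sin 3x: 81cos 3x
each image's coordinates form column j of the matrix

the matrix is [[0, 0, 0, 0, 0, 0, 0]; [0, 0, -1, 0, 0, 0, 0]; [0, 1, 0, 0, 0, 0, 0]; [0, 0, 0, -16, 0, 0, 0]; [0, 0, 0, 0, -16, 0, 0]; [0, 0, 0, 0, 0, 0, 81]; [0, 0, 0, 0, 0, -81, 0]] (rows listed top to bottom)


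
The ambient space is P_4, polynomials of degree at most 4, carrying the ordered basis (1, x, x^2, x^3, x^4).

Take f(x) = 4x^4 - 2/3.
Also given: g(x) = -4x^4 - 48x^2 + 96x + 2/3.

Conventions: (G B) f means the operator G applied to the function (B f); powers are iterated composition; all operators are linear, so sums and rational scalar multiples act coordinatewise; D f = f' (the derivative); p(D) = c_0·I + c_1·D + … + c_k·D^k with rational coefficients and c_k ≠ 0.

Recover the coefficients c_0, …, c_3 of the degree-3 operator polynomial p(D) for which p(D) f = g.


D^0 f = 4x^4 - 2/3
D^1 f = 16x^3
D^2 f = 48x^2
D^3 f = 96x
matching coefficients of g against c_0 f + c_1 Df + … from the top degree down determines the c_i
solution: c_0 = -1, c_1 = 0, c_2 = -1, c_3 = 1

p(D) = -I − D^2 + D^3, i.e. c_0 = -1, c_1 = 0, c_2 = -1, c_3 = 1


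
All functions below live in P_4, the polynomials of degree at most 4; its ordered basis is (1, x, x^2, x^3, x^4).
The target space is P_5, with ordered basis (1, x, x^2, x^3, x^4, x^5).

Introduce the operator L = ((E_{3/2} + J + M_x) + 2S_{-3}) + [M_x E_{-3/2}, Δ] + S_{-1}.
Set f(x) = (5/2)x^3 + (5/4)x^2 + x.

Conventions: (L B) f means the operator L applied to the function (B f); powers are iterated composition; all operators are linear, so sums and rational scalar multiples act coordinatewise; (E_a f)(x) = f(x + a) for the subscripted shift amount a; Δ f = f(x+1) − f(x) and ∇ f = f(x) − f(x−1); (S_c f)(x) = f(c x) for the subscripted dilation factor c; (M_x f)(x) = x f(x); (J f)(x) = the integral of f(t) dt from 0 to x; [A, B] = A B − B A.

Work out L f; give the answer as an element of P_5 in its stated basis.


E_{3/2} f = (5/2)x^3 + (25/2)x^2 + (173/8)x + 51/4
J f = (5/8)x^4 + (5/12)x^3 + (1/2)x^2
M_x f = (5/2)x^4 + (5/4)x^3 + x^2
(E_{3/2} + J + M_x) f = (25/8)x^4 + (25/6)x^3 + 14x^2 + (173/8)x + 51/4
S_{-3} f = -(135/2)x^3 + (45/4)x^2 - 3x
(2S_{-3}) f = -135x^3 + (45/2)x^2 - 6x
((E_{3/2} + J + M_x) + 2S_{-3}) f = (25/8)x^4 - (785/6)x^3 + (73/2)x^2 + (125/8)x + 51/4
Δ f = (15/2)x^2 + 10x + 19/4
E_{-3/2} Δ f = (15/2)x^2 - (25/2)x + 53/8
M_x E_{-3/2} Δ f = (15/2)x^3 - (25/2)x^2 + (53/8)x
E_{-3/2} f = (5/2)x^3 - 10x^2 + (113/8)x - 57/8
M_x E_{-3/2} f = (5/2)x^4 - 10x^3 + (113/8)x^2 - (57/8)x
Δ (M_x E_{-3/2}) f = 10x^3 - 15x^2 + (33/4)x - 1/2
[M_x E_{-3/2}, Δ] f = -(5/2)x^3 + (5/2)x^2 - (13/8)x + 1/2
S_{-1} f = -(5/2)x^3 + (5/4)x^2 - x
(((E_{3/2} + J + M_x) + 2S_{-3}) + [M_x E_{-3/2}, Δ] + S_{-1}) f = (25/8)x^4 - (815/6)x^3 + (161/4)x^2 + 13x + 53/4

g(x) = (25/8)x^4 - (815/6)x^3 + (161/4)x^2 + 13x + 53/4


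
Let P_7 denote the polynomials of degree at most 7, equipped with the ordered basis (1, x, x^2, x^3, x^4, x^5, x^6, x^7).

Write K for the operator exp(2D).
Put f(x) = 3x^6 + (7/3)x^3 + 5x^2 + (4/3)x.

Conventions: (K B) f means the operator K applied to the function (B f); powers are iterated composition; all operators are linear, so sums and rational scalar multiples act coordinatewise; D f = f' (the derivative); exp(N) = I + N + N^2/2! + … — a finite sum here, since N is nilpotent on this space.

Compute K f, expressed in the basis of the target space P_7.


g(x) = 3x^6 + 36x^5 + 180x^4 + (1447/3)x^3 + 739x^2 + (1876/3)x + 700/3

order-1 term: 36x^5 + 14x^2 + 20x + 8/3
order-2 term: 180x^4 + 28x + 20
order-3 term: 480x^3 + 56/3
order-4 term: 720x^2
order-5 term: 576x
order-6 term: 192
the series for exp(2D) f terminates at order 6
exp(2D) f = 3x^6 + 36x^5 + 180x^4 + (1447/3)x^3 + 739x^2 + (1876/3)x + 700/3


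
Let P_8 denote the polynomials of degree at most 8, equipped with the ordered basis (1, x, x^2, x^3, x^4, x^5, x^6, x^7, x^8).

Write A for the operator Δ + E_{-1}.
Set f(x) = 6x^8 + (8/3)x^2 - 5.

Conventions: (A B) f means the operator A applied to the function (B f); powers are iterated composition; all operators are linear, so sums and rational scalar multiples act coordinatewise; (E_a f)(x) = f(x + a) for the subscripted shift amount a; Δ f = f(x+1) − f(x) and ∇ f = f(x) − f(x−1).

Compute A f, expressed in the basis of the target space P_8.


Δ f = 48x^7 + 168x^6 + 336x^5 + 420x^4 + 336x^3 + 168x^2 + (160/3)x + 26/3
E_{-1} f = 6x^8 - 48x^7 + 168x^6 - 336x^5 + 420x^4 - 336x^3 + (512/3)x^2 - (160/3)x + 11/3
(Δ + E_{-1}) f = 6x^8 + 336x^6 + 840x^4 + (1016/3)x^2 + 37/3

the result is g(x) = 6x^8 + 336x^6 + 840x^4 + (1016/3)x^2 + 37/3


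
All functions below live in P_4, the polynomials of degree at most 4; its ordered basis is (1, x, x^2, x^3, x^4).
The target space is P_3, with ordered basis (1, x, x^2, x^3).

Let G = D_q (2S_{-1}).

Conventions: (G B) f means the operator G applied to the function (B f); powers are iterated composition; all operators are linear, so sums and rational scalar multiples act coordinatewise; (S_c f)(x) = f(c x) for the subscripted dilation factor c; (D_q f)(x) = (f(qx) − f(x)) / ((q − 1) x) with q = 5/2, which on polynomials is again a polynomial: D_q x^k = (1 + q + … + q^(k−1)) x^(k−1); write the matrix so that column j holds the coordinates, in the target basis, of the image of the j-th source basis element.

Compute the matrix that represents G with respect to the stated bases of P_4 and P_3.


image of 1: 0
image of x: -2
image of x^2: 7x
image of x^3: -(39/2)x^2
image of x^4: (203/4)x^3
each image's coordinates form column j of the matrix

the matrix is [[0, -2, 0, 0, 0]; [0, 0, 7, 0, 0]; [0, 0, 0, -39/2, 0]; [0, 0, 0, 0, 203/4]] (rows listed top to bottom)


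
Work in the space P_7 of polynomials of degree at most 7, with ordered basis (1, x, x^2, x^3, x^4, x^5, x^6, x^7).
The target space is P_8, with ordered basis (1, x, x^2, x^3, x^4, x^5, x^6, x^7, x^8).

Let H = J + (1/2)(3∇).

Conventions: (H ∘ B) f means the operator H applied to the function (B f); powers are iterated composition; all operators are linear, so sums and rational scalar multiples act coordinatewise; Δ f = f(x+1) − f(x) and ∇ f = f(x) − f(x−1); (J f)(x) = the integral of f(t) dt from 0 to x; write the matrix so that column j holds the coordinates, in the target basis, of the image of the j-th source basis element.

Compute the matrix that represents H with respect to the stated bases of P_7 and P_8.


the matrix is [[0, 3/2, -3/2, 3/2, -3/2, 3/2, -3/2, 3/2]; [1, 0, 3, -9/2, 6, -15/2, 9, -21/2]; [0, 1/2, 0, 9/2, -9, 15, -45/2, 63/2]; [0, 0, 1/3, 0, 6, -15, 30, -105/2]; [0, 0, 0, 1/4, 0, 15/2, -45/2, 105/2]; [0, 0, 0, 0, 1/5, 0, 9, -63/2]; [0, 0, 0, 0, 0, 1/6, 0, 21/2]; [0, 0, 0, 0, 0, 0, 1/7, 0]; [0, 0, 0, 0, 0, 0, 0, 1/8]] (rows listed top to bottom)

image of 1: x
image of x: (1/2)x^2 + 3/2
image of x^2: (1/3)x^3 + 3x - 3/2
image of x^3: (1/4)x^4 + (9/2)x^2 - (9/2)x + 3/2
image of x^4: (1/5)x^5 + 6x^3 - 9x^2 + 6x - 3/2
image of x^5: (1/6)x^6 + (15/2)x^4 - 15x^3 + 15x^2 - (15/2)x + 3/2
image of x^6: (1/7)x^7 + 9x^5 - (45/2)x^4 + 30x^3 - (45/2)x^2 + 9x - 3/2
image of x^7: (1/8)x^8 + (21/2)x^6 - (63/2)x^5 + (105/2)x^4 - (105/2)x^3 + (63/2)x^2 - (21/2)x + 3/2
each image's coordinates form column j of the matrix


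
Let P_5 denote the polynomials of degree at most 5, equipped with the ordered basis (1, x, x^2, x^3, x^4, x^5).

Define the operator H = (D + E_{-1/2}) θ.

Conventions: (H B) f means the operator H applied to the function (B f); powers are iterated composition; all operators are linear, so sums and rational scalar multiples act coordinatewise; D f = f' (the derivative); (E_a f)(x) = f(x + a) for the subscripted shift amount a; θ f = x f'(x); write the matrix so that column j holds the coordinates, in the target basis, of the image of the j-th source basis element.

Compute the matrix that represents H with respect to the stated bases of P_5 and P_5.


the matrix is [[0, 1/2, 1/2, -3/8, 1/4, -5/32]; [0, 1, 2, 9/4, -2, 25/16]; [0, 0, 2, 9/2, 6, -25/4]; [0, 0, 0, 3, 8, 25/2]; [0, 0, 0, 0, 4, 25/2]; [0, 0, 0, 0, 0, 5]] (rows listed top to bottom)

image of 1: 0
image of x: x + 1/2
image of x^2: 2x^2 + 2x + 1/2
image of x^3: 3x^3 + (9/2)x^2 + (9/4)x - 3/8
image of x^4: 4x^4 + 8x^3 + 6x^2 - 2x + 1/4
image of x^5: 5x^5 + (25/2)x^4 + (25/2)x^3 - (25/4)x^2 + (25/16)x - 5/32
each image's coordinates form column j of the matrix


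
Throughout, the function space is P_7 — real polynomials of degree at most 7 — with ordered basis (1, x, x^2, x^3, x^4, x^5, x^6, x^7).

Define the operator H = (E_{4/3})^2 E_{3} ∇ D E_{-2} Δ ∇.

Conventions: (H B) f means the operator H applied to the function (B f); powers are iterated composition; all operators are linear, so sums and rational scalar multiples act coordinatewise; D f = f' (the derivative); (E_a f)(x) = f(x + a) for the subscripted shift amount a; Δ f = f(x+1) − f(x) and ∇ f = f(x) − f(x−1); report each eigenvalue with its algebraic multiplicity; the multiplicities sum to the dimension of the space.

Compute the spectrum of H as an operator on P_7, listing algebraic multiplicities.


λ = 0 (multiplicity 8)

image of 1: 0
image of x: 0
image of x^2: 0
image of x^3: 0
image of x^4: 24
image of x^5: 120x + 380
image of x^6: 360x^2 + 2280x + 3700
image of x^7: 840x^3 + 7980x^2 + 25900x + 258020/9
the matrix is upper triangular; its diagonal is (0, 0, 0, 0, 0, 0, 0, 0)
for a triangular matrix the eigenvalues are the diagonal entries, with algebraic multiplicity their repetition count


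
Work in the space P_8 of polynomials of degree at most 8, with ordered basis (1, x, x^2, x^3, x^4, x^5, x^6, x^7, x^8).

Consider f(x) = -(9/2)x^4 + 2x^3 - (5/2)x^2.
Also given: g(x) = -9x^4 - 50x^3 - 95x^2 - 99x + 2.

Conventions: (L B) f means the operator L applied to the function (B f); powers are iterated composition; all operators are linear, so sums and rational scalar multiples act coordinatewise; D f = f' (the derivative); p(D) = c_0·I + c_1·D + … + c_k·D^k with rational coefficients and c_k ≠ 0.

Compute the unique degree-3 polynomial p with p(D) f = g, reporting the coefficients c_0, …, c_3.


D^0 f = -(9/2)x^4 + 2x^3 - (5/2)x^2
D^1 f = -18x^3 + 6x^2 - 5x
D^2 f = -54x^2 + 12x - 5
D^3 f = -108x + 12
matching coefficients of g against c_0 f + c_1 Df + … from the top degree down determines the c_i
solution: c_0 = 2, c_1 = 3, c_2 = 2, c_3 = 1

p(D) = 2·I + 3·D + 2·D^2 + D^3, i.e. c_0 = 2, c_1 = 3, c_2 = 2, c_3 = 1


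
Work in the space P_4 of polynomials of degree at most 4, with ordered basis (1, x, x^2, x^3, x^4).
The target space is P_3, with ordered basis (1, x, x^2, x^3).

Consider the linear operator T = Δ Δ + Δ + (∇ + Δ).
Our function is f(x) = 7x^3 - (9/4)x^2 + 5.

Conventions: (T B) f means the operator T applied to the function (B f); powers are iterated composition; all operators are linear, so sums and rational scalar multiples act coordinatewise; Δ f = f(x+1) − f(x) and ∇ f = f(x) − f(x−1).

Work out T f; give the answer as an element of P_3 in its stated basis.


the image equals g(x) = 63x^2 + (99/2)x + 225/4

Δ f = 21x^2 + (33/2)x + 19/4
Δ Δ f = 42x + 75/2
Δ f = 21x^2 + (33/2)x + 19/4
∇ f = 21x^2 - (51/2)x + 37/4
Δ f = 21x^2 + (33/2)x + 19/4
(∇ + Δ) f = 42x^2 - 9x + 14
(Δ Δ + Δ + (∇ + Δ)) f = 63x^2 + (99/2)x + 225/4


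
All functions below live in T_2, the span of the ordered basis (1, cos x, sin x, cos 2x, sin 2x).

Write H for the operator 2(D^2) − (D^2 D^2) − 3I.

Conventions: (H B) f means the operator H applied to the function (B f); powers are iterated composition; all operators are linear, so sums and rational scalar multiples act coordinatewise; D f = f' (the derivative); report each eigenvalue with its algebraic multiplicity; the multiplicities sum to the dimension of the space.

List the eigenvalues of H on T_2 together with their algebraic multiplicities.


image of 1: -3
image of cos x: -6cos x
image of sin x: -6sin x
image of cos 2x: -27cos 2x
image of sin 2x: -27sin 2x
the matrix is diagonal; its diagonal is (-3, -6, -6, -27, -27)
for a triangular matrix the eigenvalues are the diagonal entries, with algebraic multiplicity their repetition count

λ = -27 (multiplicity 2), λ = -6 (multiplicity 2), λ = -3 (multiplicity 1)


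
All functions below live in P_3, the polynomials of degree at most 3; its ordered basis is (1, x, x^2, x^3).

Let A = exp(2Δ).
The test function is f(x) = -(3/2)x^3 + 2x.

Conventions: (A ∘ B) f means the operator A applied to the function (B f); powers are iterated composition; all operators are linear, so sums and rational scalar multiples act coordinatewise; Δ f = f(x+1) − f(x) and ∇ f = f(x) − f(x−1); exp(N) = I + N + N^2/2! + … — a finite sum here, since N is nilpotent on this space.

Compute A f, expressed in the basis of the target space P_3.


order-1 term: -9x^2 - 9x + 1
order-2 term: -18x - 18
order-3 term: -12
the series for exp(2Δ) f terminates at order 3
exp(2Δ) f = -(3/2)x^3 - 9x^2 - 25x - 29

g(x) = -(3/2)x^3 - 9x^2 - 25x - 29


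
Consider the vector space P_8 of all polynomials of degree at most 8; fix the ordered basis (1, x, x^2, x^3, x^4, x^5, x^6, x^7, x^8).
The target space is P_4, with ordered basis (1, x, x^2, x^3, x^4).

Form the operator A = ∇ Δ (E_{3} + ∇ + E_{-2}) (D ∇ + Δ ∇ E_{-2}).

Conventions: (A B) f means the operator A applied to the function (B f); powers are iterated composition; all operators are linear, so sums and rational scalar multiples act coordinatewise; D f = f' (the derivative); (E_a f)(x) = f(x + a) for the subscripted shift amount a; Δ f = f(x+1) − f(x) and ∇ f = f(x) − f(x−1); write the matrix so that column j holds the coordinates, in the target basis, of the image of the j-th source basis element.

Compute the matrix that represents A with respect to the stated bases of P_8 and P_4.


the matrix is [[0, 0, 0, 0, 96, -120, 8520, -35280, 513744]; [0, 0, 0, 0, 0, 480, -720, 59640, -282240]; [0, 0, 0, 0, 0, 0, 1440, -2520, 238560]; [0, 0, 0, 0, 0, 0, 0, 3360, -6720]; [0, 0, 0, 0, 0, 0, 0, 0, 6720]] (rows listed top to bottom)

image of 1: 0
image of x: 0
image of x^2: 0
image of x^3: 0
image of x^4: 96
image of x^5: 480x - 120
image of x^6: 1440x^2 - 720x + 8520
image of x^7: 3360x^3 - 2520x^2 + 59640x - 35280
image of x^8: 6720x^4 - 6720x^3 + 238560x^2 - 282240x + 513744
each image's coordinates form column j of the matrix


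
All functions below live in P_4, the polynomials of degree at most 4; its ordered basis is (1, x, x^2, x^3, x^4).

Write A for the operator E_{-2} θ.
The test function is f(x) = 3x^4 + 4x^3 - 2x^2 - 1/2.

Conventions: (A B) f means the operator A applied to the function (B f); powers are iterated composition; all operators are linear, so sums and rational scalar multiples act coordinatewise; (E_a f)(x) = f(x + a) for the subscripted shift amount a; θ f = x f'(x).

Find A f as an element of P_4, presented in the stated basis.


θ f = 12x^4 + 12x^3 - 4x^2
E_{-2} θ f = 12x^4 - 84x^3 + 212x^2 - 224x + 80

g(x) = 12x^4 - 84x^3 + 212x^2 - 224x + 80


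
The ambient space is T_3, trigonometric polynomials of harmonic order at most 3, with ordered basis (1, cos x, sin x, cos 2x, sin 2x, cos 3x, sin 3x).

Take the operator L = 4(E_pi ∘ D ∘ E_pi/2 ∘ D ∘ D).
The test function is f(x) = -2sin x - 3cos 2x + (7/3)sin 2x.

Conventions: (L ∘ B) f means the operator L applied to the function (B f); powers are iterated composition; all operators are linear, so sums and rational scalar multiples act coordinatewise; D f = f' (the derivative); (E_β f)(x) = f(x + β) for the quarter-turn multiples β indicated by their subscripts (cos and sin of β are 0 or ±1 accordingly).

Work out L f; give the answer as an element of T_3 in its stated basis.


D f = -2cos x + (14/3)cos 2x + 6sin 2x
D D f = 2sin x + 12cos 2x - (28/3)sin 2x
E_pi/2 D D f = 2cos x - 12cos 2x + (28/3)sin 2x
D E_pi/2 D D f = -2sin x + (56/3)cos 2x + 24sin 2x
E_pi D E_pi/2 D D f = 2sin x + (56/3)cos 2x + 24sin 2x
(4(E_pi ∘ D ∘ E_pi/2 ∘ D ∘ D)) f = 8sin x + (224/3)cos 2x + 96sin 2x

the image equals g(x) = 8sin x + (224/3)cos 2x + 96sin 2x


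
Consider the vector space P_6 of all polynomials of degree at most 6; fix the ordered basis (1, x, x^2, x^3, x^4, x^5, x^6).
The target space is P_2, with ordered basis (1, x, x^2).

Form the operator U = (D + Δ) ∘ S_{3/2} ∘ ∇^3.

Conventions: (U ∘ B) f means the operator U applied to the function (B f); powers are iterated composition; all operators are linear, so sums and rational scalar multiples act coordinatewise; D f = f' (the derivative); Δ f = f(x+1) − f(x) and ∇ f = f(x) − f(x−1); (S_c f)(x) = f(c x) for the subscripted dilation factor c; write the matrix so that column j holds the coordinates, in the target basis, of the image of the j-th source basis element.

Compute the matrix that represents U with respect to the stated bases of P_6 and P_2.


the matrix is [[0, 0, 0, 0, 72, -405, 1890]; [0, 0, 0, 0, 0, 540, -3645]; [0, 0, 0, 0, 0, 0, 2430]] (rows listed top to bottom)

image of 1: 0
image of x: 0
image of x^2: 0
image of x^3: 0
image of x^4: 72
image of x^5: 540x - 405
image of x^6: 2430x^2 - 3645x + 1890
each image's coordinates form column j of the matrix


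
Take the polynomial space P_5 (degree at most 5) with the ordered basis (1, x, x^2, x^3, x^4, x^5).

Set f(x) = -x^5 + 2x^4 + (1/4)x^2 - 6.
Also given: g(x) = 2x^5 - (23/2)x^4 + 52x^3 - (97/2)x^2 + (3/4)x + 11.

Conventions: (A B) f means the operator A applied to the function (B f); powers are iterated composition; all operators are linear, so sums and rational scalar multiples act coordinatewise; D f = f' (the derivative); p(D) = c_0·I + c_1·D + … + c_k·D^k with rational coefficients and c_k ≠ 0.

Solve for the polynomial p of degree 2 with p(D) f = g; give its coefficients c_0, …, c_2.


D^0 f = -x^5 + 2x^4 + (1/4)x^2 - 6
D^1 f = -5x^4 + 8x^3 + (1/2)x
D^2 f = -20x^3 + 24x^2 + 1/2
matching coefficients of g against c_0 f + c_1 Df + … from the top degree down determines the c_i
solution: c_0 = -2, c_1 = 3/2, c_2 = -2

c_0 = -2, c_1 = 3/2, c_2 = -2


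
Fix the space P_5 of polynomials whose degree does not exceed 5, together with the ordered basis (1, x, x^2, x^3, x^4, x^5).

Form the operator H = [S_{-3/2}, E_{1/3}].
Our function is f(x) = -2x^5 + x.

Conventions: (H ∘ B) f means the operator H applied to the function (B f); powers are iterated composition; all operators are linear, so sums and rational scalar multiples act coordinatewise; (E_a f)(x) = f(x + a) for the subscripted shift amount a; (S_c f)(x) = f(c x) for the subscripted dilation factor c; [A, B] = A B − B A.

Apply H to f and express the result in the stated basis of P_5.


E_{1/3} f = -2x^5 - (10/3)x^4 - (20/9)x^3 - (20/27)x^2 + (71/81)x + 79/243
S_{-3/2} E_{1/3} f = (243/16)x^5 - (135/8)x^4 + (15/2)x^3 - (5/3)x^2 - (71/54)x + 79/243
S_{-3/2} f = (243/16)x^5 - (3/2)x
E_{1/3} S_{-3/2} f = (243/16)x^5 + (405/16)x^4 + (135/8)x^3 + (45/8)x^2 - (9/16)x - 7/16
[S_{-3/2}, E_{1/3}] f = -(675/16)x^4 - (75/8)x^3 - (175/24)x^2 - (325/432)x + 2965/3888

g(x) = -(675/16)x^4 - (75/8)x^3 - (175/24)x^2 - (325/432)x + 2965/3888


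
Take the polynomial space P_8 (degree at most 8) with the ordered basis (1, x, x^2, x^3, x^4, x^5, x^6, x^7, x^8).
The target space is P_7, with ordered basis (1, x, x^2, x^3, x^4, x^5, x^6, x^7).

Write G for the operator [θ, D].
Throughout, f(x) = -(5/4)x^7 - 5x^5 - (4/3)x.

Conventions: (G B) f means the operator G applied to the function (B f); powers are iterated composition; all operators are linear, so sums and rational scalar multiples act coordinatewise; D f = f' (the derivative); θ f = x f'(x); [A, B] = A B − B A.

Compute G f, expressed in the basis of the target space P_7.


the image equals g(x) = (35/4)x^6 + 25x^4 + 4/3

D f = -(35/4)x^6 - 25x^4 - 4/3
θ D f = -(105/2)x^6 - 100x^4
θ f = -(35/4)x^7 - 25x^5 - (4/3)x
D θ f = -(245/4)x^6 - 125x^4 - 4/3
[θ, D] f = (35/4)x^6 + 25x^4 + 4/3


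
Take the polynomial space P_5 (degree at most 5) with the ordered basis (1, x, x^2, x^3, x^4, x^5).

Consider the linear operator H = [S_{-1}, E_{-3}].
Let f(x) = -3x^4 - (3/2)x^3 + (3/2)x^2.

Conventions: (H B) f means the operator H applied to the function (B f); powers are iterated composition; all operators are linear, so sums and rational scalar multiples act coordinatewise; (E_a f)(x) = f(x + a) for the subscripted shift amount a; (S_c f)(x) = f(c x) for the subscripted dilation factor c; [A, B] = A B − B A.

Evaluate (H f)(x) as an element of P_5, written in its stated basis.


E_{-3} f = -3x^4 + (69/2)x^3 - 147x^2 + (549/2)x - 189
S_{-1} E_{-3} f = -3x^4 - (69/2)x^3 - 147x^2 - (549/2)x - 189
S_{-1} f = -3x^4 + (3/2)x^3 + (3/2)x^2
E_{-3} S_{-1} f = -3x^4 + (75/2)x^3 - 174x^2 + (711/2)x - 270
[S_{-1}, E_{-3}] f = -72x^3 + 27x^2 - 630x + 81

the result is g(x) = -72x^3 + 27x^2 - 630x + 81


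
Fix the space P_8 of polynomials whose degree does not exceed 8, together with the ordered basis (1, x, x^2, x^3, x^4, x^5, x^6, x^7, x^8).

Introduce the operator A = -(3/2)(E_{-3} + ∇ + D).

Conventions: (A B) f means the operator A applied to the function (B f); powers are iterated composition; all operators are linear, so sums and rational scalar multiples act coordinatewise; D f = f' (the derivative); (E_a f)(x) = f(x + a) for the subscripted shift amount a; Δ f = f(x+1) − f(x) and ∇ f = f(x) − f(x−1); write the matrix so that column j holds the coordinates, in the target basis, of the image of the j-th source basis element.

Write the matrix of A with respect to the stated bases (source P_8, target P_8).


image of 1: -3/2
image of x: -(3/2)x + 3/2
image of x^2: -(3/2)x^2 + 3x - 12
image of x^3: -(3/2)x^3 + (9/2)x^2 - 36x + 39
image of x^4: -(3/2)x^4 + 6x^3 - 72x^2 + 156x - 120
image of x^5: -(3/2)x^5 + (15/2)x^4 - 120x^3 + 390x^2 - 600x + 363
image of x^6: -(3/2)x^6 + 9x^5 - 180x^4 + 780x^3 - 1800x^2 + 2178x - 1092
image of x^7: -(3/2)x^7 + (21/2)x^6 - 252x^5 + 1365x^4 - 4200x^3 + 7623x^2 - 7644x + 3279
image of x^8: -(3/2)x^8 + 12x^7 - 336x^6 + 2184x^5 - 8400x^4 + 20328x^3 - 30576x^2 + 26232x - 9840
each image's coordinates form column j of the matrix

the matrix is [[-3/2, 3/2, -12, 39, -120, 363, -1092, 3279, -9840]; [0, -3/2, 3, -36, 156, -600, 2178, -7644, 26232]; [0, 0, -3/2, 9/2, -72, 390, -1800, 7623, -30576]; [0, 0, 0, -3/2, 6, -120, 780, -4200, 20328]; [0, 0, 0, 0, -3/2, 15/2, -180, 1365, -8400]; [0, 0, 0, 0, 0, -3/2, 9, -252, 2184]; [0, 0, 0, 0, 0, 0, -3/2, 21/2, -336]; [0, 0, 0, 0, 0, 0, 0, -3/2, 12]; [0, 0, 0, 0, 0, 0, 0, 0, -3/2]] (rows listed top to bottom)


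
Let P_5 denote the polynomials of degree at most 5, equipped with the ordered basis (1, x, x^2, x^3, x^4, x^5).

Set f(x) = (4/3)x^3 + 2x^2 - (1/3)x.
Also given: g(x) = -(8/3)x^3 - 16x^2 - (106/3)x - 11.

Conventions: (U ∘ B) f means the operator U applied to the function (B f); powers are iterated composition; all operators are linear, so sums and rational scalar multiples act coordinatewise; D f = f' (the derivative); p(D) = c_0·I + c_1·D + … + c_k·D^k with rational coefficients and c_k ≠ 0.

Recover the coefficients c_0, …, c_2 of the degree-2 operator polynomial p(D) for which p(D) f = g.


c_0 = -2, c_1 = -3, c_2 = -3

D^0 f = (4/3)x^3 + 2x^2 - (1/3)x
D^1 f = 4x^2 + 4x - 1/3
D^2 f = 8x + 4
matching coefficients of g against c_0 f + c_1 Df + … from the top degree down determines the c_i
solution: c_0 = -2, c_1 = -3, c_2 = -3


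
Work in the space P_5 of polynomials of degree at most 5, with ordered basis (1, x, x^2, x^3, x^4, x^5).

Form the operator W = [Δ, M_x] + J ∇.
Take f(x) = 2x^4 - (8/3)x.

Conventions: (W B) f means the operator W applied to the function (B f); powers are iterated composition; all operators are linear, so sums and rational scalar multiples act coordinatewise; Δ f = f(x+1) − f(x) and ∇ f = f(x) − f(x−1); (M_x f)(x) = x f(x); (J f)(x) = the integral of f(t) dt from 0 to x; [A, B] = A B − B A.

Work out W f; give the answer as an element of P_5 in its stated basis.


M_x f = 2x^5 - (8/3)x^2
Δ M_x f = 10x^4 + 20x^3 + 20x^2 + (14/3)x - 2/3
Δ f = 8x^3 + 12x^2 + 8x - 2/3
M_x Δ f = 8x^4 + 12x^3 + 8x^2 - (2/3)x
[Δ, M_x] f = 2x^4 + 8x^3 + 12x^2 + (16/3)x - 2/3
∇ f = 8x^3 - 12x^2 + 8x - 14/3
J ∇ f = 2x^4 - 4x^3 + 4x^2 - (14/3)x
([Δ, M_x] + J ∇) f = 4x^4 + 4x^3 + 16x^2 + (2/3)x - 2/3

the image equals g(x) = 4x^4 + 4x^3 + 16x^2 + (2/3)x - 2/3


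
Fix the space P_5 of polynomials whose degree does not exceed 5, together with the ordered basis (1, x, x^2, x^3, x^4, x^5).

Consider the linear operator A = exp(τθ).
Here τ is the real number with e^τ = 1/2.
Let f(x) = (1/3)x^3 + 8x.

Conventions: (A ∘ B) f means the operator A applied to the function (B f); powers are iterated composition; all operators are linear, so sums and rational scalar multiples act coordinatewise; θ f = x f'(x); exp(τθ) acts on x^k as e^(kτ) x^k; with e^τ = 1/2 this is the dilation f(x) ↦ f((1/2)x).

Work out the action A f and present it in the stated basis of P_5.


g(x) = (1/24)x^3 + 4x

exp(τθ) x^k = e^(kτ) x^k; with e^τ = 1/2 this sends x^k to (1/2)^k x^k
x ↦ 1/2 x
x^3 ↦ 1/8 x^3
applying this coordinatewise to f: exp(τθ) f = (1/24)x^3 + 4x


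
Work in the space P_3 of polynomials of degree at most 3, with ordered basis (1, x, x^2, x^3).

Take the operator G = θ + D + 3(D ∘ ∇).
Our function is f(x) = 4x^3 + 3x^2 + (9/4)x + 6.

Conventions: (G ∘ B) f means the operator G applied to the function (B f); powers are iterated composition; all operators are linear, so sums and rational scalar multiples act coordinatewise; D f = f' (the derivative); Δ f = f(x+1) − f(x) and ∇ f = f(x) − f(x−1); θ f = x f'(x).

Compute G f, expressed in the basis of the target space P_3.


the result is g(x) = 12x^3 + 18x^2 + (321/4)x - 63/4

θ f = 12x^3 + 6x^2 + (9/4)x
D f = 12x^2 + 6x + 9/4
∇ f = 12x^2 - 6x + 13/4
D ∇ f = 24x - 6
(3(D ∘ ∇)) f = 72x - 18
(θ + D + 3(D ∘ ∇)) f = 12x^3 + 18x^2 + (321/4)x - 63/4


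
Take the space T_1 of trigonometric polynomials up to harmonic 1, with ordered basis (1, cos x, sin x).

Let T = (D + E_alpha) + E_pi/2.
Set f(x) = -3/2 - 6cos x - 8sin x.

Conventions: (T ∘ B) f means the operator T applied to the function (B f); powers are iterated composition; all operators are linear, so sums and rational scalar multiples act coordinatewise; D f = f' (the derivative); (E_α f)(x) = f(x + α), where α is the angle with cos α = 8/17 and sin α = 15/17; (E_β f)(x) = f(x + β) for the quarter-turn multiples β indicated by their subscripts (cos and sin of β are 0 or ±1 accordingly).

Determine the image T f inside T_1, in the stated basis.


the image equals g(x) = -3 - (440/17)cos x + (230/17)sin x

D f = -8cos x + 6sin x
E_alpha f = -3/2 - (168/17)cos x + (26/17)sin x
(D + E_alpha) f = -3/2 - (304/17)cos x + (128/17)sin x
E_pi/2 f = -3/2 - 8cos x + 6sin x
((D + E_alpha) + E_pi/2) f = -3 - (440/17)cos x + (230/17)sin x


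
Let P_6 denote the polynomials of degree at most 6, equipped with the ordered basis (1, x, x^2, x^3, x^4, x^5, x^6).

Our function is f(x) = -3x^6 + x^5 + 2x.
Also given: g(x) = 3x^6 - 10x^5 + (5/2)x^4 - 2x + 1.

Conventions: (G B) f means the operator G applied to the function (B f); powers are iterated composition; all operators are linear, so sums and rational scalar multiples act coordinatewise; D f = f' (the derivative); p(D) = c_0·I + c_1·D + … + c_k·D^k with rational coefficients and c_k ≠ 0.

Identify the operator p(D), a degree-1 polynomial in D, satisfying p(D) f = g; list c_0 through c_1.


D^0 f = -3x^6 + x^5 + 2x
D^1 f = -18x^5 + 5x^4 + 2
matching coefficients of g against c_0 f + c_1 Df + … from the top degree down determines the c_i
solution: c_0 = -1, c_1 = 1/2

p(D) = -I + (1/2)·D, i.e. c_0 = -1, c_1 = 1/2


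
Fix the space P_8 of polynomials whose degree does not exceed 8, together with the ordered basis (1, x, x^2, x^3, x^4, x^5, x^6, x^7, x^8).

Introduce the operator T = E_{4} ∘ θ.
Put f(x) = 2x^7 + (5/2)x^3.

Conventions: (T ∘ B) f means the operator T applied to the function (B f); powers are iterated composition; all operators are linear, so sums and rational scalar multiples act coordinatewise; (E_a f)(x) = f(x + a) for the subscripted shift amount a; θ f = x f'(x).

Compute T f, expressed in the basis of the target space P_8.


θ f = 14x^7 + (15/2)x^3
E_{4} θ f = 14x^7 + 392x^6 + 4704x^5 + 31360x^4 + (250895/2)x^3 + 301146x^2 + 401768x + 229856

the result is g(x) = 14x^7 + 392x^6 + 4704x^5 + 31360x^4 + (250895/2)x^3 + 301146x^2 + 401768x + 229856


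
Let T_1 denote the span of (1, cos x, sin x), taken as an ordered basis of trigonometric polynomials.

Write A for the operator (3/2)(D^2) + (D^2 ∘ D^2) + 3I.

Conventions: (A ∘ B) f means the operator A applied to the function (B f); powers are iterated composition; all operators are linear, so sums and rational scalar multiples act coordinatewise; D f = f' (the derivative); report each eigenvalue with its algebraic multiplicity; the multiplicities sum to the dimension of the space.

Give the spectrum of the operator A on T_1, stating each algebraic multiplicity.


λ = 5/2 (multiplicity 2), λ = 3 (multiplicity 1)

image of 1: 3
image of cos x: (5/2)cos x
image of sin x: (5/2)sin x
the matrix is diagonal; its diagonal is (3, 5/2, 5/2)
for a triangular matrix the eigenvalues are the diagonal entries, with algebraic multiplicity their repetition count


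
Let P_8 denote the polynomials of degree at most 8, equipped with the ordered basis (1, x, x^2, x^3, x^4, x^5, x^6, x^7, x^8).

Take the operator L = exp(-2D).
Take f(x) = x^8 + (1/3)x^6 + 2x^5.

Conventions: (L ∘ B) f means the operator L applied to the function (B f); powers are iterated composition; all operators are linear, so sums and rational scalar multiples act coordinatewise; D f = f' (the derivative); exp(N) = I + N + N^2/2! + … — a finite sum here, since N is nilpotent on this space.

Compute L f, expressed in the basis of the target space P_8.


the result is g(x) = x^8 - 16x^7 + (337/3)x^6 - 450x^5 + 1120x^4 - (5296/3)x^3 + 1712x^2 - 928x + 640/3

order-1 term: -16x^7 - 4x^5 - 20x^4
order-2 term: 112x^6 + 20x^4 + 80x^3
order-3 term: -448x^5 - (160/3)x^3 - 160x^2
order-4 term: 1120x^4 + 80x^2 + 160x
order-5 term: -1792x^3 - 64x - 64
order-6 term: 1792x^2 + 64/3
order-7 term: -1024x
order-8 term: 256
the series for exp(-2D) f terminates at order 8
exp(-2D) f = x^8 - 16x^7 + (337/3)x^6 - 450x^5 + 1120x^4 - (5296/3)x^3 + 1712x^2 - 928x + 640/3


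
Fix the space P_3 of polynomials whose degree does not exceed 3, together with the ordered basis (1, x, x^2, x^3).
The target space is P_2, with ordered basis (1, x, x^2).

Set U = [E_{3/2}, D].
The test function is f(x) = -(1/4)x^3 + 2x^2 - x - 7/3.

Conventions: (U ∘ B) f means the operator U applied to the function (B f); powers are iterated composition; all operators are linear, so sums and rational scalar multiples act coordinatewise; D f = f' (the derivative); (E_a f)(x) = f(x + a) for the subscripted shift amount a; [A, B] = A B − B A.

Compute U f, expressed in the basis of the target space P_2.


D f = -(3/4)x^2 + 4x - 1
E_{3/2} D f = -(3/4)x^2 + (7/4)x + 53/16
E_{3/2} f = -(1/4)x^3 + (7/8)x^2 + (53/16)x - 17/96
D E_{3/2} f = -(3/4)x^2 + (7/4)x + 53/16
[E_{3/2}, D] f = 0

the image equals g(x) = 0


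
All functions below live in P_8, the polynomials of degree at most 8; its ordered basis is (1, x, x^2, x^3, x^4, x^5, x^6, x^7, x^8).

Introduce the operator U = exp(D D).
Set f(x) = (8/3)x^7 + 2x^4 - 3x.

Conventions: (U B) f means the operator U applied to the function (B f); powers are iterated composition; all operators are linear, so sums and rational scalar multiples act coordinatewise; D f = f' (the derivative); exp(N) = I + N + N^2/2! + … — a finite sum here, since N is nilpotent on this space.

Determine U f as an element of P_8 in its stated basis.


the result is g(x) = (8/3)x^7 + 112x^5 + 2x^4 + 1120x^3 + 24x^2 + 2237x + 24

order-1 term: 112x^5 + 24x^2
order-2 term: 1120x^3 + 24
order-3 term: 2240x
the series for exp(D D) f terminates at order 3
exp(D D) f = (8/3)x^7 + 112x^5 + 2x^4 + 1120x^3 + 24x^2 + 2237x + 24


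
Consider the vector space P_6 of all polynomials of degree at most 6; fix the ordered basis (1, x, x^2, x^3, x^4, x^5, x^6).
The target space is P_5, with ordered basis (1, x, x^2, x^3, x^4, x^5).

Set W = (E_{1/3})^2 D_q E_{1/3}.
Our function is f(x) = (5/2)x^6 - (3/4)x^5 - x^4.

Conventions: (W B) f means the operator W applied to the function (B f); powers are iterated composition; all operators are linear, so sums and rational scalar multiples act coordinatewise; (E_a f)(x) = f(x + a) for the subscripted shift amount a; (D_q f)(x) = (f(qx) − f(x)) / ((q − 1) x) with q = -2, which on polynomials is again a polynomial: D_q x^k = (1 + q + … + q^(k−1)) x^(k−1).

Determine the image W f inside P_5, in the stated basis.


E_{1/3} f = (5/2)x^6 + (17/4)x^5 + (23/12)x^4 - (17/54)x^3 - (13/27)x^2 - (43/324)x - 35/2916
D_q E_{1/3} f = -(105/2)x^5 + (187/4)x^4 - (115/12)x^3 - (17/18)x^2 + (13/27)x - 43/324
E_{1/3} (D_q E_{1/3}) f = -(105/2)x^5 - (163/4)x^4 - (67/12)x^3 + (43/36)x^2 + (37/108)x - 23/324
E_{1/3} E_{1/3} (D_q E_{1/3}) f = -(105/2)x^5 - (513/4)x^4 - (473/4)x^3 - 51x^2 - 10x - 3/4

the image equals g(x) = -(105/2)x^5 - (513/4)x^4 - (473/4)x^3 - 51x^2 - 10x - 3/4


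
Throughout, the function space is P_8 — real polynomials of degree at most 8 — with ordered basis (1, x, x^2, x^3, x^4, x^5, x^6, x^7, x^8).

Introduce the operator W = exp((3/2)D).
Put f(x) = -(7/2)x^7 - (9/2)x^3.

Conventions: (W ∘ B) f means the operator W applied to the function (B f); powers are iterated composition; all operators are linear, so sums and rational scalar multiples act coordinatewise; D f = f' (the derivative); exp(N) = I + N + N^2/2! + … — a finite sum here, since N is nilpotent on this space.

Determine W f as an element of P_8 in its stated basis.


g(x) = -(7/2)x^7 - (147/4)x^6 - (1323/8)x^5 - (6615/16)x^4 - (19989/32)x^3 - (37017/64)x^2 - (39609/128)x - 19197/256

order-1 term: -(147/4)x^6 - (81/4)x^2
order-2 term: -(1323/8)x^5 - (243/8)x
order-3 term: -(6615/16)x^4 - 243/16
order-4 term: -(19845/32)x^3
order-5 term: -(35721/64)x^2
order-6 term: -(35721/128)x
order-7 term: -15309/256
the series for exp((3/2)D) f terminates at order 7
exp((3/2)D) f = -(7/2)x^7 - (147/4)x^6 - (1323/8)x^5 - (6615/16)x^4 - (19989/32)x^3 - (37017/64)x^2 - (39609/128)x - 19197/256


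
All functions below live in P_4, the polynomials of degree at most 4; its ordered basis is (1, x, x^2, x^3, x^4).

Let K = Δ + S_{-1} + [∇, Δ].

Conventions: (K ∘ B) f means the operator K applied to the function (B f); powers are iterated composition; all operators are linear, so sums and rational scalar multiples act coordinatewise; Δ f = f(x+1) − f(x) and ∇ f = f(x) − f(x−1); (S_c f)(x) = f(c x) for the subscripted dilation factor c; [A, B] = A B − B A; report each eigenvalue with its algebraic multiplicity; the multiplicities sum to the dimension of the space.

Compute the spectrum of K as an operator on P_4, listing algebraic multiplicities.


λ = -1 (multiplicity 2), λ = 1 (multiplicity 3)

image of 1: 1
image of x: -x + 1
image of x^2: x^2 + 2x + 1
image of x^3: -x^3 + 3x^2 + 3x + 1
image of x^4: x^4 + 4x^3 + 6x^2 + 4x + 1
the matrix is upper triangular; its diagonal is (1, -1, 1, -1, 1)
for a triangular matrix the eigenvalues are the diagonal entries, with algebraic multiplicity their repetition count


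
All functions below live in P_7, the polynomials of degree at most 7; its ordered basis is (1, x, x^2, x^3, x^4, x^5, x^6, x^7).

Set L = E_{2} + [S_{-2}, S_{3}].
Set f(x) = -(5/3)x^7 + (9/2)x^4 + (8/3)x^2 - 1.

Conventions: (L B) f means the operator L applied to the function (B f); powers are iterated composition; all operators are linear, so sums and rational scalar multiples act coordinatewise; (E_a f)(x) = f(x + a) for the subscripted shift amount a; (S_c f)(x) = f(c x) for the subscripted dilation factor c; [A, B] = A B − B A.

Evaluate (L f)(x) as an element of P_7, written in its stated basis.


E_{2} f = -(5/3)x^7 - (70/3)x^6 - 140x^5 - (2773/6)x^4 - (2692/3)x^3 - (3028/3)x^2 - 592x - 395/3
S_{3} f = -3645x^7 + (729/2)x^4 + 24x^2 - 1
S_{-2} S_{3} f = 466560x^7 + 5832x^4 + 96x^2 - 1
S_{-2} f = (640/3)x^7 + 72x^4 + (32/3)x^2 - 1
S_{3} S_{-2} f = 466560x^7 + 5832x^4 + 96x^2 - 1
[S_{-2}, S_{3}] f = 0
(E_{2} + [S_{-2}, S_{3}]) f = -(5/3)x^7 - (70/3)x^6 - 140x^5 - (2773/6)x^4 - (2692/3)x^3 - (3028/3)x^2 - 592x - 395/3

the result is g(x) = -(5/3)x^7 - (70/3)x^6 - 140x^5 - (2773/6)x^4 - (2692/3)x^3 - (3028/3)x^2 - 592x - 395/3


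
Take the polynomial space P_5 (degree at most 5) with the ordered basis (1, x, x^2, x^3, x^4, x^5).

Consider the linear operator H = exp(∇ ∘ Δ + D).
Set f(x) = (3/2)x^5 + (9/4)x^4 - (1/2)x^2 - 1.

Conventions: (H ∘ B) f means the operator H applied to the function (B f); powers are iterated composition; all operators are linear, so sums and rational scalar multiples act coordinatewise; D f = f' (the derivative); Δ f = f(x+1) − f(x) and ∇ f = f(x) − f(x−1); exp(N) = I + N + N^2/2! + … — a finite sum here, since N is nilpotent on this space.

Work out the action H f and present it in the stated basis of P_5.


order-1 term: (15/2)x^4 + 39x^3 + 27x^2 + 14x + 7/2
order-2 term: 15x^3 + (207/2)x^2 + 144x + 83/2
order-3 term: 15x^2 + 99x + 117
order-4 term: (15/2)x + 129/4
order-5 term: 3/2
the series for exp(∇ ∘ Δ + D) f terminates at order 5
exp(∇ ∘ Δ + D) f = (3/2)x^5 + (39/4)x^4 + 54x^3 + 145x^2 + (529/2)x + 779/4

the image equals g(x) = (3/2)x^5 + (39/4)x^4 + 54x^3 + 145x^2 + (529/2)x + 779/4


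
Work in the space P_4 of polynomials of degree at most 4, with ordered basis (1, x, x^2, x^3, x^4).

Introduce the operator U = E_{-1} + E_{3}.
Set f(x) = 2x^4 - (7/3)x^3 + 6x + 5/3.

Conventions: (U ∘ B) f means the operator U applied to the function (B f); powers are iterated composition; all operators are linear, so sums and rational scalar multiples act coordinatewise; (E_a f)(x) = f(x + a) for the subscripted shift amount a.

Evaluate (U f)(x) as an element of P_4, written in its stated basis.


E_{-1} f = 2x^4 - (31/3)x^3 + 19x^2 - 9x
E_{3} f = 2x^4 + (65/3)x^3 + 87x^2 + 159x + 356/3
(E_{-1} + E_{3}) f = 4x^4 + (34/3)x^3 + 106x^2 + 150x + 356/3

g(x) = 4x^4 + (34/3)x^3 + 106x^2 + 150x + 356/3


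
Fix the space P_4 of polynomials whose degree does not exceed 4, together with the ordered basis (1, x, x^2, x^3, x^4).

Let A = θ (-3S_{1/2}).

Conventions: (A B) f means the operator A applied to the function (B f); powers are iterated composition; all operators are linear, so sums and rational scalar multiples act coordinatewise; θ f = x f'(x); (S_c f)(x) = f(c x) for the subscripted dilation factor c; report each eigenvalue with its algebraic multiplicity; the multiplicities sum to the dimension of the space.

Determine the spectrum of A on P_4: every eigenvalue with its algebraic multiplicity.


λ = -3/2 (multiplicity 2), λ = -9/8 (multiplicity 1), λ = -3/4 (multiplicity 1), λ = 0 (multiplicity 1)

image of 1: 0
image of x: -(3/2)x
image of x^2: -(3/2)x^2
image of x^3: -(9/8)x^3
image of x^4: -(3/4)x^4
the matrix is upper triangular; its diagonal is (0, -3/2, -3/2, -9/8, -3/4)
for a triangular matrix the eigenvalues are the diagonal entries, with algebraic multiplicity their repetition count
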